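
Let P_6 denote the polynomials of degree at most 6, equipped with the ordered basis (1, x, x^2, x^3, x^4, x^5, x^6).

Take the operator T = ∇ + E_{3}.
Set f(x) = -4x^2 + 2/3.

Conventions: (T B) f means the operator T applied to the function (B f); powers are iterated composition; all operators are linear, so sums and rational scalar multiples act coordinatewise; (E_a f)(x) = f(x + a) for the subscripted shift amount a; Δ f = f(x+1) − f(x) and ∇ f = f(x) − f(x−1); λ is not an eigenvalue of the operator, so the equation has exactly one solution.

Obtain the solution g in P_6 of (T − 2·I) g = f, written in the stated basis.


the result is g(x) = 4x^2 + 32x + 478/3

write g with unknown coordinates in the stated basis and equate coefficients in (T − 2·I) g = f
solving from the highest basis element down gives g = 4x^2 + 32x + 478/3
check: T g = 4x^2 + 64x + 958/3
so T g − 2·g = -4x^2 + 2/3 = f ✓


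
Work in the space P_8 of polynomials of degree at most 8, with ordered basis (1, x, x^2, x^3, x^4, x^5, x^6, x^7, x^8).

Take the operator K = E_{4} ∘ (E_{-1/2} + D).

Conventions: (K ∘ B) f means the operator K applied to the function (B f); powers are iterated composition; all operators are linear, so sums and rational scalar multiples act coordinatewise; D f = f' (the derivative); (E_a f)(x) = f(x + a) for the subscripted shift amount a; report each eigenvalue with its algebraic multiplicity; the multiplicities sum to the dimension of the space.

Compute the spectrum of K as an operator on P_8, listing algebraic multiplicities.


image of 1: 1
image of x: x + 9/2
image of x^2: x^2 + 9x + 81/4
image of x^3: x^3 + (27/2)x^2 + (243/4)x + 727/8
image of x^4: x^4 + 18x^3 + (243/2)x^2 + (727/2)x + 6497/16
image of x^5: x^5 + (45/2)x^4 + (405/2)x^3 + (3635/4)x^2 + (32485/16)x + 57767/32
image of x^6: x^6 + 27x^5 + (1215/4)x^4 + (3635/2)x^3 + (97455/16)x^2 + (173301/16)x + 510865/64
image of x^7: x^7 + (63/2)x^6 + (1701/4)x^5 + (25445/8)x^4 + (227395/16)x^3 + (1213107/32)x^2 + (3576055/64)x + 4493559/128
image of x^8: x^8 + 36x^7 + 567x^6 + 5089x^5 + (227395/8)x^4 + (404369/4)x^3 + (3576055/16)x^2 + (4493559/16)x + 39319233/256
the matrix is upper triangular; its diagonal is (1, 1, 1, 1, 1, 1, 1, 1, 1)
for a triangular matrix the eigenvalues are the diagonal entries, with algebraic multiplicity their repetition count

λ = 1 (multiplicity 9)


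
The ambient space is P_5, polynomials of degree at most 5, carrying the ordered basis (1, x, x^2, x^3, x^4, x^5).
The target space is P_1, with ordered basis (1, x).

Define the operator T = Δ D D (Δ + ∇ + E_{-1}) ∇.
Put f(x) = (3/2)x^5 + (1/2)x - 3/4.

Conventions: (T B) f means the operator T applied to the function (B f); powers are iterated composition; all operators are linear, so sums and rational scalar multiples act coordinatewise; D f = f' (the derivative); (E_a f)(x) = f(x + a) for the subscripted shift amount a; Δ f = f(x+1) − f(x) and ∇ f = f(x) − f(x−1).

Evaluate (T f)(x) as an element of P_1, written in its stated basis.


g(x) = 180x + 180

∇ f = (15/2)x^4 - 15x^3 + 15x^2 - (15/2)x + 2
Δ ∇ f = 30x^3 + 15x
∇ ∇ f = 30x^3 - 90x^2 + 105x - 45
E_{-1} ∇ f = (15/2)x^4 - 45x^3 + 105x^2 - (225/2)x + 47
(Δ + ∇ + E_{-1}) ∇ f = (15/2)x^4 + 15x^3 + 15x^2 + (15/2)x + 2
D (Δ + ∇ + E_{-1}) ∇ f = 30x^3 + 45x^2 + 30x + 15/2
D D (Δ + ∇ + E_{-1}) ∇ f = 90x^2 + 90x + 30
Δ D D (Δ + ∇ + E_{-1}) ∇ f = 180x + 180


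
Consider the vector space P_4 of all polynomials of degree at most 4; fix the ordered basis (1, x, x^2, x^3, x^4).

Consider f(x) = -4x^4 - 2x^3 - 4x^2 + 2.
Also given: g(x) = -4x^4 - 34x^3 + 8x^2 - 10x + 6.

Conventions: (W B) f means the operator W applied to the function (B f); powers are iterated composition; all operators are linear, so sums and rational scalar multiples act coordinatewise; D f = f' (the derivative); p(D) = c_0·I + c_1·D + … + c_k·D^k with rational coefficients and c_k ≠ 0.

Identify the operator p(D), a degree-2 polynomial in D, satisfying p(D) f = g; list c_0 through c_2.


p(D) = I + 2·D − (1/2)·D^2, i.e. c_0 = 1, c_1 = 2, c_2 = -1/2

D^0 f = -4x^4 - 2x^3 - 4x^2 + 2
D^1 f = -16x^3 - 6x^2 - 8x
D^2 f = -48x^2 - 12x - 8
matching coefficients of g against c_0 f + c_1 Df + … from the top degree down determines the c_i
solution: c_0 = 1, c_1 = 2, c_2 = -1/2


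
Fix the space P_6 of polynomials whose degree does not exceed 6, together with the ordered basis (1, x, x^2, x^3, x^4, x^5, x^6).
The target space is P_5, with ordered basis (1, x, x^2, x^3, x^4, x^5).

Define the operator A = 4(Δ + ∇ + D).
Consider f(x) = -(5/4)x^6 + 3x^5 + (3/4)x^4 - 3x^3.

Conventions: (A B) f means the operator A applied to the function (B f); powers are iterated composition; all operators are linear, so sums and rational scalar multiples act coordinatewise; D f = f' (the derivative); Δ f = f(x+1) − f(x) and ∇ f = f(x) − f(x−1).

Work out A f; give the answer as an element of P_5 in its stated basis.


the image equals g(x) = -90x^5 + 180x^4 - 164x^3 + 132x^2 - 36x

Δ f = -(15/2)x^5 - (15/4)x^4 + 8x^3 + (27/4)x^2 + (3/2)x - 1/2
∇ f = -(15/2)x^5 + (135/4)x^4 - 52x^3 + (141/4)x^2 - (21/2)x + 1/2
D f = -(15/2)x^5 + 15x^4 + 3x^3 - 9x^2
(Δ + ∇ + D) f = -(45/2)x^5 + 45x^4 - 41x^3 + 33x^2 - 9x
(4(Δ + ∇ + D)) f = -90x^5 + 180x^4 - 164x^3 + 132x^2 - 36x


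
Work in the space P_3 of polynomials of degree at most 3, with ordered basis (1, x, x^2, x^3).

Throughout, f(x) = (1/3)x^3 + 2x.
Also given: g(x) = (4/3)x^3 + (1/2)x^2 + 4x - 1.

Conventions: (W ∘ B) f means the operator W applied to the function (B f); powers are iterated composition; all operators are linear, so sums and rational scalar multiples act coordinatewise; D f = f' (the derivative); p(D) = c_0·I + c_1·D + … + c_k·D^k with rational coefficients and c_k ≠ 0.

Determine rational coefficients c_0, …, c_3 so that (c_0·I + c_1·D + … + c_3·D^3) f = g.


p(D) = 4·I + (1/2)·D − 2·D^2 − D^3, i.e. c_0 = 4, c_1 = 1/2, c_2 = -2, c_3 = -1

D^0 f = (1/3)x^3 + 2x
D^1 f = x^2 + 2
D^2 f = 2x
D^3 f = 2
matching coefficients of g against c_0 f + c_1 Df + … from the top degree down determines the c_i
solution: c_0 = 4, c_1 = 1/2, c_2 = -2, c_3 = -1


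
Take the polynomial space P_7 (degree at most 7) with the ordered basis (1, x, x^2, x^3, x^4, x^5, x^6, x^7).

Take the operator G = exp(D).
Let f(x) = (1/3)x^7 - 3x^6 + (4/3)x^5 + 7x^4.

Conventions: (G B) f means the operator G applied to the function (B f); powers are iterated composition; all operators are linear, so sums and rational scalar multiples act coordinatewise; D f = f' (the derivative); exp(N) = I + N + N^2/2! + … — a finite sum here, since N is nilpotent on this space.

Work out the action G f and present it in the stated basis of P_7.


the image equals g(x) = (1/3)x^7 - (2/3)x^6 - (29/3)x^5 - (59/3)x^4 - 7x^3 + (52/3)x^2 + 19x + 17/3

order-1 term: (7/3)x^6 - 18x^5 + (20/3)x^4 + 28x^3
order-2 term: 7x^5 - 45x^4 + (40/3)x^3 + 42x^2
order-3 term: (35/3)x^4 - 60x^3 + (40/3)x^2 + 28x
order-4 term: (35/3)x^3 - 45x^2 + (20/3)x + 7
order-5 term: 7x^2 - 18x + 4/3
order-6 term: (7/3)x - 3
order-7 term: 1/3
the series for exp(D) f terminates at order 7
exp(D) f = (1/3)x^7 - (2/3)x^6 - (29/3)x^5 - (59/3)x^4 - 7x^3 + (52/3)x^2 + 19x + 17/3


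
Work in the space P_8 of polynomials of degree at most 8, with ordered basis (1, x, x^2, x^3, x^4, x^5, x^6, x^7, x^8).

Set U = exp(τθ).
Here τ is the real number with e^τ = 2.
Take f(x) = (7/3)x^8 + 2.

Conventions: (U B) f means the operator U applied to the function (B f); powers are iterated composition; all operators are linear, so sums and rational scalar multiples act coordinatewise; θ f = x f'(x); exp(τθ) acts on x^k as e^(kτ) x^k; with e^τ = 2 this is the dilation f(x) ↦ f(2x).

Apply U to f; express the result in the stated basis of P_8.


exp(τθ) x^k = e^(kτ) x^k; with e^τ = 2 this sends x^k to 2^k x^k
x^8 ↦ 256 x^8
applying this coordinatewise to f: exp(τθ) f = (1792/3)x^8 + 2

g(x) = (1792/3)x^8 + 2


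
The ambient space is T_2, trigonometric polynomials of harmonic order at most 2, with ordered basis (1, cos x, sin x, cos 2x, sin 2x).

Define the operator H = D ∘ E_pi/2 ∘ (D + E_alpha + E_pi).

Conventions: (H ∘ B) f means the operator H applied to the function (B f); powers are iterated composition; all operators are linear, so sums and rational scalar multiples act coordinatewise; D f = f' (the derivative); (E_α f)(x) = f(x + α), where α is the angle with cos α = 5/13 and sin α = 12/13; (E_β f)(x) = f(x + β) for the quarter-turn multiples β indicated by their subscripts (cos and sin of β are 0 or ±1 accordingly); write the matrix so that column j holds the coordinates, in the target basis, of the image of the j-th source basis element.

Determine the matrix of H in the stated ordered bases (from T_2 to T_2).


the matrix is [[0, 0, 0, 0, 0]; [0, 8/13, -25/13, 0, 0]; [0, 25/13, 8/13, 0, 0]; [0, 0, 0, 916/169, -100/169]; [0, 0, 0, 100/169, 916/169]] (rows listed top to bottom)

image of 1: 0
image of cos x: (8/13)cos x + (25/13)sin x
image of sin x: -(25/13)cos x + (8/13)sin x
image of cos 2x: (916/169)cos 2x + (100/169)sin 2x
image of sin 2x: -(100/169)cos 2x + (916/169)sin 2x
each image's coordinates form column j of the matrix


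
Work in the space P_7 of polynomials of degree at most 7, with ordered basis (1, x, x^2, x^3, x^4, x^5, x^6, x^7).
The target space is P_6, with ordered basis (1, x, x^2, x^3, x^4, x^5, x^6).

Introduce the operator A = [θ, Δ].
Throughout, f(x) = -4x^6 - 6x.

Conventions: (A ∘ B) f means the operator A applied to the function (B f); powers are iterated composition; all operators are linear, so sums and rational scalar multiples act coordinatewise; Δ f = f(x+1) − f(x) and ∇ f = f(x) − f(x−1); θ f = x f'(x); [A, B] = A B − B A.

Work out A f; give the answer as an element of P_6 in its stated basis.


Δ f = -24x^5 - 60x^4 - 80x^3 - 60x^2 - 24x - 10
θ Δ f = -120x^5 - 240x^4 - 240x^3 - 120x^2 - 24x
θ f = -24x^6 - 6x
Δ θ f = -144x^5 - 360x^4 - 480x^3 - 360x^2 - 144x - 30
[θ, Δ] f = 24x^5 + 120x^4 + 240x^3 + 240x^2 + 120x + 30

g(x) = 24x^5 + 120x^4 + 240x^3 + 240x^2 + 120x + 30


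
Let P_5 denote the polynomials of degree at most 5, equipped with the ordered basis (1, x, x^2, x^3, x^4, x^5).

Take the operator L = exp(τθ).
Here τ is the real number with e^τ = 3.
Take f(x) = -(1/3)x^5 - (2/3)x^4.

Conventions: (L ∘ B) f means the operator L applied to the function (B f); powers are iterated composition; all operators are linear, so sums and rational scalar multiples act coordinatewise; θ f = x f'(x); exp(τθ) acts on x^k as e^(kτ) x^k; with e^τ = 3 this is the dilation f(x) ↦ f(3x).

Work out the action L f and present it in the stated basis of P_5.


exp(τθ) x^k = e^(kτ) x^k; with e^τ = 3 this sends x^k to 3^k x^k
x^4 ↦ 81 x^4
x^5 ↦ 243 x^5
applying this coordinatewise to f: exp(τθ) f = -81x^5 - 54x^4

the result is g(x) = -81x^5 - 54x^4


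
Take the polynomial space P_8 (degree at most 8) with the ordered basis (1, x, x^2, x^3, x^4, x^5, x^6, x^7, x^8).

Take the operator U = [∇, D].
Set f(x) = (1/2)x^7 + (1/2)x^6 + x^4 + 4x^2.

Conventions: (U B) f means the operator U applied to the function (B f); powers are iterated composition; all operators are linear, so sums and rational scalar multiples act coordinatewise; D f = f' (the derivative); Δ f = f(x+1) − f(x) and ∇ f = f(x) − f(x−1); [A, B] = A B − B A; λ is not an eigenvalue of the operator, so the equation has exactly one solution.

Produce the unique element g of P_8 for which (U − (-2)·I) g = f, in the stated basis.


g(x) = (1/4)x^7 + (1/4)x^6 + (1/2)x^4 + 2x^2

write g with unknown coordinates in the stated basis and equate coefficients in (U − (-2)·I) g = f
solving from the highest basis element down gives g = (1/4)x^7 + (1/4)x^6 + (1/2)x^4 + 2x^2
check: U g = 0
so U g − (-2)·g = (1/2)x^7 + (1/2)x^6 + x^4 + 4x^2 = f ✓


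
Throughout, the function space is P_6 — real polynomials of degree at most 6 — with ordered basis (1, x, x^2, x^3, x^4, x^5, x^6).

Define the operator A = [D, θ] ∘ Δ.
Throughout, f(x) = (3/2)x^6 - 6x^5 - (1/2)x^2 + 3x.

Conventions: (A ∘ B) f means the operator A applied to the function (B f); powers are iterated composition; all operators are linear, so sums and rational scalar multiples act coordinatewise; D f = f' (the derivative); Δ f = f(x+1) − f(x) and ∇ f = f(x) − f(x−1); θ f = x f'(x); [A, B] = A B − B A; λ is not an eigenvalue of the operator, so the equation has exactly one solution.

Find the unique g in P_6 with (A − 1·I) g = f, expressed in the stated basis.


the image equals g(x) = -(3/2)x^6 + 6x^5 - 45x^4 + 30x^3 - (899/2)x^2 - 288x - 968

write g with unknown coordinates in the stated basis and equate coefficients in (A − 1·I) g = f
solving from the highest basis element down gives g = -(3/2)x^6 + 6x^5 - 45x^4 + 30x^3 - (899/2)x^2 - 288x - 968
check: A g = -45x^4 + 30x^3 - 450x^2 - 285x - 968
so A g − 1·g = (3/2)x^6 - 6x^5 - (1/2)x^2 + 3x = f ✓


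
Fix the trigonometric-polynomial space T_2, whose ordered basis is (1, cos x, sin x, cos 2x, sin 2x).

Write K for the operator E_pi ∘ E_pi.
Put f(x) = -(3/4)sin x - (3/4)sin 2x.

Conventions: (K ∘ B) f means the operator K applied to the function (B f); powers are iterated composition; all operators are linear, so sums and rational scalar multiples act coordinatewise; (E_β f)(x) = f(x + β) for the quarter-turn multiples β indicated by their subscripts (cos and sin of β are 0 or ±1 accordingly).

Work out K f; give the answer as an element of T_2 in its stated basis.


E_pi f = (3/4)sin x - (3/4)sin 2x
E_pi E_pi f = -(3/4)sin x - (3/4)sin 2x

g(x) = -(3/4)sin x - (3/4)sin 2x


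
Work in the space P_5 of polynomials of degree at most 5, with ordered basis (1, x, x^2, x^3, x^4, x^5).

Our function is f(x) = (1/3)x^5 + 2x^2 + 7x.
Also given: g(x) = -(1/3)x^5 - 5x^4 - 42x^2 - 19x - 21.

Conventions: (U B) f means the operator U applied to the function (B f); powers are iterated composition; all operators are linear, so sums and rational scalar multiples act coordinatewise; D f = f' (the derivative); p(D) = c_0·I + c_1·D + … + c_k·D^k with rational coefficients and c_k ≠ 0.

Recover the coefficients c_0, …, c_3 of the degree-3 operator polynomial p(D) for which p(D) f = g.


c_0 = -1, c_1 = -3, c_2 = 0, c_3 = -2

D^0 f = (1/3)x^5 + 2x^2 + 7x
D^1 f = (5/3)x^4 + 4x + 7
D^2 f = (20/3)x^3 + 4
D^3 f = 20x^2
matching coefficients of g against c_0 f + c_1 Df + … from the top degree down determines the c_i
solution: c_0 = -1, c_1 = -3, c_2 = 0, c_3 = -2


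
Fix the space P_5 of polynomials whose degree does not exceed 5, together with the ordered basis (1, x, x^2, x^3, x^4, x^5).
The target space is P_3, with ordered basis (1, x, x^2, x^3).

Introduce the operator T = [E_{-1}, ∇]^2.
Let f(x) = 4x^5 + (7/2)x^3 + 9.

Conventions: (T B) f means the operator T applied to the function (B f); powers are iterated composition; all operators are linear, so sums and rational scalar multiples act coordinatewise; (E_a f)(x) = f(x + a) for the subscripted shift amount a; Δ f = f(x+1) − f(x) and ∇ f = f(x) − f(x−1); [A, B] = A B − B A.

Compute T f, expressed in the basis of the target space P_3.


g(x) = 0

∇ f = 20x^4 - 40x^3 + (101/2)x^2 - (61/2)x + 15/2
E_{-1} ∇ f = 20x^4 - 120x^3 + (581/2)x^2 - (663/2)x + 297/2
E_{-1} f = 4x^5 - 20x^4 + (87/2)x^3 - (101/2)x^2 + (61/2)x + 3/2
∇ E_{-1} f = 20x^4 - 120x^3 + (581/2)x^2 - (663/2)x + 297/2
[E_{-1}, ∇] f = 0
∇ [E_{-1}, ∇] f = 0
E_{-1} ∇ [E_{-1}, ∇] f = 0
E_{-1} [E_{-1}, ∇] f = 0
∇ E_{-1} [E_{-1}, ∇] f = 0
[E_{-1}, ∇] [E_{-1}, ∇] f = 0


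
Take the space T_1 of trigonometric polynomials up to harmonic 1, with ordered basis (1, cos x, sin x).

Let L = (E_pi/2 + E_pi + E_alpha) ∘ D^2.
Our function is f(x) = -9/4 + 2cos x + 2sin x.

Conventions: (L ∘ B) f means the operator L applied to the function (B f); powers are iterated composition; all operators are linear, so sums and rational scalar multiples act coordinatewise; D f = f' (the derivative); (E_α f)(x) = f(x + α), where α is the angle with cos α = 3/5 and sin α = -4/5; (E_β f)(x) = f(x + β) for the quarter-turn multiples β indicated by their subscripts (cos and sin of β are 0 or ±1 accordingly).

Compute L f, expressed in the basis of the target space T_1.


the result is g(x) = (2/5)cos x + (6/5)sin x

D f = 2cos x - 2sin x
D D f = -2cos x - 2sin x
E_pi/2 D^2 f = -2cos x + 2sin x
E_pi D^2 f = 2cos x + 2sin x
E_alpha D^2 f = (2/5)cos x - (14/5)sin x
(E_pi/2 + E_pi + E_alpha) D^2 f = (2/5)cos x + (6/5)sin x


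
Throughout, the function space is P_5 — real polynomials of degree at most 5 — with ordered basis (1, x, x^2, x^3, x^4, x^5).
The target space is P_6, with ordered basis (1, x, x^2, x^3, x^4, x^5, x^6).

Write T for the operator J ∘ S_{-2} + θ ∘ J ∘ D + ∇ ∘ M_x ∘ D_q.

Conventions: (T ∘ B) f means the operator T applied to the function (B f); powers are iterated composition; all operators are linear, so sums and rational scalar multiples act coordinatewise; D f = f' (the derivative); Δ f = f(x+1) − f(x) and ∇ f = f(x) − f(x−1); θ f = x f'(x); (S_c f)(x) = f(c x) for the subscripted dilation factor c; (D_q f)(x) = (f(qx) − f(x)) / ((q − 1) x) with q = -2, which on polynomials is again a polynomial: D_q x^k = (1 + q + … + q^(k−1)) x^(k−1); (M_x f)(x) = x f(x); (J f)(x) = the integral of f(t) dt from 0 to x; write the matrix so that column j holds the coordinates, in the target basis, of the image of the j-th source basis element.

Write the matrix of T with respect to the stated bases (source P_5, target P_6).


image of 1: x
image of x: -x^2 + x + 1
image of x^2: (4/3)x^3 + 2x^2 - 2x + 1
image of x^3: -2x^4 + 3x^3 + 9x^2 - 9x + 3
image of x^4: (16/5)x^5 + 4x^4 - 20x^3 + 30x^2 - 20x + 5
image of x^5: -(16/3)x^6 + 5x^5 + 55x^4 - 110x^3 + 110x^2 - 55x + 11
each image's coordinates form column j of the matrix

the matrix is [[0, 1, 1, 3, 5, 11]; [1, 1, -2, -9, -20, -55]; [0, -1, 2, 9, 30, 110]; [0, 0, 4/3, 3, -20, -110]; [0, 0, 0, -2, 4, 55]; [0, 0, 0, 0, 16/5, 5]; [0, 0, 0, 0, 0, -16/3]] (rows listed top to bottom)


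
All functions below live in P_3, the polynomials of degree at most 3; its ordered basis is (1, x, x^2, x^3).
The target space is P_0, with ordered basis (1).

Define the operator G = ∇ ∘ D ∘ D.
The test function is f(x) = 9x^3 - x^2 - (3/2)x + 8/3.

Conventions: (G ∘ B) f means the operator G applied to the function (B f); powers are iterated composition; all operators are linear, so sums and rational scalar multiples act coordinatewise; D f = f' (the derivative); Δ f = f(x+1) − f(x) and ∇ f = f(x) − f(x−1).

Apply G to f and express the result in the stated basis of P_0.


D f = 27x^2 - 2x - 3/2
D D f = 54x - 2
∇ D D f = 54

the result is g(x) = 54


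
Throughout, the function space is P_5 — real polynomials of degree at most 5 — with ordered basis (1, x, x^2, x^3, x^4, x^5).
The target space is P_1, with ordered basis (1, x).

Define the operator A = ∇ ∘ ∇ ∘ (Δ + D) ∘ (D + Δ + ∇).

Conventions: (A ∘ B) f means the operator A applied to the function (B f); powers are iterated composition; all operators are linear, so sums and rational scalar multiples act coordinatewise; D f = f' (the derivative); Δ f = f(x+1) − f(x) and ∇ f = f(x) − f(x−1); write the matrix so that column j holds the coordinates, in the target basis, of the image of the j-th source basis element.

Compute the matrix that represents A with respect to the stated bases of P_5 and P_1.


image of 1: 0
image of x: 0
image of x^2: 0
image of x^3: 0
image of x^4: 144
image of x^5: 720x - 540
each image's coordinates form column j of the matrix

the matrix is [[0, 0, 0, 0, 144, -540]; [0, 0, 0, 0, 0, 720]] (rows listed top to bottom)


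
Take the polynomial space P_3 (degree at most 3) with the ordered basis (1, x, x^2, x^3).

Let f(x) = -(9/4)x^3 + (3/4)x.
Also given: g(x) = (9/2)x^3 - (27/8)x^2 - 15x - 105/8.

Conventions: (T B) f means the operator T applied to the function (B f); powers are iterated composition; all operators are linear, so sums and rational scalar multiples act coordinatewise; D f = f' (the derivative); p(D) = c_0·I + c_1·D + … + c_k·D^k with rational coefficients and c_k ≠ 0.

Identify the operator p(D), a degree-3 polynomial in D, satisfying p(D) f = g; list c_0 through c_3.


D^0 f = -(9/4)x^3 + (3/4)x
D^1 f = -(27/4)x^2 + 3/4
D^2 f = -(27/2)x
D^3 f = -27/2
matching coefficients of g against c_0 f + c_1 Df + … from the top degree down determines the c_i
solution: c_0 = -2, c_1 = 1/2, c_2 = 1, c_3 = 1

p(D) = -2·I + (1/2)·D + D^2 + D^3, i.e. c_0 = -2, c_1 = 1/2, c_2 = 1, c_3 = 1


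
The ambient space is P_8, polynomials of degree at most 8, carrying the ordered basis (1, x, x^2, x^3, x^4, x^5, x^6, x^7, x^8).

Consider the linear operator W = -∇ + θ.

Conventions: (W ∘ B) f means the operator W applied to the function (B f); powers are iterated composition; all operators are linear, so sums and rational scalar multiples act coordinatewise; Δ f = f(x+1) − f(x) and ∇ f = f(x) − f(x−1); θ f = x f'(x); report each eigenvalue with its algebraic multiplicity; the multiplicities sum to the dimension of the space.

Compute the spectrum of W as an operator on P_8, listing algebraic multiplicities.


λ = 0 (multiplicity 1), λ = 1 (multiplicity 1), λ = 2 (multiplicity 1), λ = 3 (multiplicity 1), λ = 4 (multiplicity 1), λ = 5 (multiplicity 1), λ = 6 (multiplicity 1), λ = 7 (multiplicity 1), λ = 8 (multiplicity 1)

image of 1: 0
image of x: x - 1
image of x^2: 2x^2 - 2x + 1
image of x^3: 3x^3 - 3x^2 + 3x - 1
image of x^4: 4x^4 - 4x^3 + 6x^2 - 4x + 1
image of x^5: 5x^5 - 5x^4 + 10x^3 - 10x^2 + 5x - 1
image of x^6: 6x^6 - 6x^5 + 15x^4 - 20x^3 + 15x^2 - 6x + 1
image of x^7: 7x^7 - 7x^6 + 21x^5 - 35x^4 + 35x^3 - 21x^2 + 7x - 1
image of x^8: 8x^8 - 8x^7 + 28x^6 - 56x^5 + 70x^4 - 56x^3 + 28x^2 - 8x + 1
the matrix is upper triangular; its diagonal is (0, 1, 2, 3, 4, 5, 6, 7, 8)
for a triangular matrix the eigenvalues are the diagonal entries, with algebraic multiplicity their repetition count


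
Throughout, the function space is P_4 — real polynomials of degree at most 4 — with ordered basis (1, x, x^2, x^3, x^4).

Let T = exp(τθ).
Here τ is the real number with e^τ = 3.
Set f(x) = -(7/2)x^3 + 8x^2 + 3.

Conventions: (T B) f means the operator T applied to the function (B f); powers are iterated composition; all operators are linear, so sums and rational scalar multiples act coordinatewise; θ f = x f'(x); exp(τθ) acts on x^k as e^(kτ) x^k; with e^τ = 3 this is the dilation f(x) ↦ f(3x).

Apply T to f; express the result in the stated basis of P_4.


exp(τθ) x^k = e^(kτ) x^k; with e^τ = 3 this sends x^k to 3^k x^k
x^2 ↦ 9 x^2
x^3 ↦ 27 x^3
applying this coordinatewise to f: exp(τθ) f = -(189/2)x^3 + 72x^2 + 3

g(x) = -(189/2)x^3 + 72x^2 + 3


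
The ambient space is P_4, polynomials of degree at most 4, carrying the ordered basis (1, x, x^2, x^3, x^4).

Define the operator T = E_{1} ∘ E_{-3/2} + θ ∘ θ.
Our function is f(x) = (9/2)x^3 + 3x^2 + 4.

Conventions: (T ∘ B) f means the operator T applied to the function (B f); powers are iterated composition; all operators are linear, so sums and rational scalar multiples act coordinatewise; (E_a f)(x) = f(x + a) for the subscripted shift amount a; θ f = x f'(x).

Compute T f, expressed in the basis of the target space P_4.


g(x) = 45x^3 + (33/4)x^2 + (3/8)x + 67/16

E_{-3/2} f = (9/2)x^3 - (69/4)x^2 + (171/8)x - 71/16
E_{1} E_{-3/2} f = (9/2)x^3 - (15/4)x^2 + (3/8)x + 67/16
θ f = (27/2)x^3 + 6x^2
θ θ f = (81/2)x^3 + 12x^2
(E_{1} ∘ E_{-3/2} + θ ∘ θ) f = 45x^3 + (33/4)x^2 + (3/8)x + 67/16


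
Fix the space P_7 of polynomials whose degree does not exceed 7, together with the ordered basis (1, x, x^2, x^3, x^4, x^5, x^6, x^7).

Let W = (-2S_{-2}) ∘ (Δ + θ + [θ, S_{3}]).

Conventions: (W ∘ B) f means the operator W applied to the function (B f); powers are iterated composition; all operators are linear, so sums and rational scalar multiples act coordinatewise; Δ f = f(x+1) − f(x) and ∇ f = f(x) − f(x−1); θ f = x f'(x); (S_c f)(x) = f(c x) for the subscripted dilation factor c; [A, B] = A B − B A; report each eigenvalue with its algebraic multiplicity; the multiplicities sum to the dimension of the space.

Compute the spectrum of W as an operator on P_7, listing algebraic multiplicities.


λ = -768 (multiplicity 1), λ = -128 (multiplicity 1), λ = -16 (multiplicity 1), λ = 0 (multiplicity 1), λ = 4 (multiplicity 1), λ = 48 (multiplicity 1), λ = 320 (multiplicity 1), λ = 1792 (multiplicity 1)

image of 1: 0
image of x: 4x - 2
image of x^2: -16x^2 + 8x - 2
image of x^3: 48x^3 - 24x^2 + 12x - 2
image of x^4: -128x^4 + 64x^3 - 48x^2 + 16x - 2
image of x^5: 320x^5 - 160x^4 + 160x^3 - 80x^2 + 20x - 2
image of x^6: -768x^6 + 384x^5 - 480x^4 + 320x^3 - 120x^2 + 24x - 2
image of x^7: 1792x^7 - 896x^6 + 1344x^5 - 1120x^4 + 560x^3 - 168x^2 + 28x - 2
the matrix is upper triangular; its diagonal is (0, 4, -16, 48, -128, 320, -768, 1792)
for a triangular matrix the eigenvalues are the diagonal entries, with algebraic multiplicity their repetition count


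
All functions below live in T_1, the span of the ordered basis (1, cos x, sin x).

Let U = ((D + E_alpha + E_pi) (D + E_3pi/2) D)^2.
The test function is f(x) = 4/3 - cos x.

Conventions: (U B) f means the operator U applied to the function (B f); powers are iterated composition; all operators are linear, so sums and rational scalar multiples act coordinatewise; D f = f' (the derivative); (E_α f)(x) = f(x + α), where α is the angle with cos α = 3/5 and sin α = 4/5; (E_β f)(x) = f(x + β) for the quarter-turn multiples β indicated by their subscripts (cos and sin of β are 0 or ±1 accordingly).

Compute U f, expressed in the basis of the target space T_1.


g(x) = 0

D f = sin x
D D f = cos x
E_3pi/2 D f = -cos x
(D + E_3pi/2) D f = 0
D (D + E_3pi/2) D f = 0
E_alpha (D + E_3pi/2) D f = 0
E_pi (D + E_3pi/2) D f = 0
(D + E_alpha + E_pi) (D + E_3pi/2) D f = 0
D ((D + E_alpha + E_pi) (D + E_3pi/2) D) f = 0
D D ((D + E_alpha + E_pi) (D + E_3pi/2) D) f = 0
E_3pi/2 D ((D + E_alpha + E_pi) (D + E_3pi/2) D) f = 0
(D + E_3pi/2) D ((D + E_alpha + E_pi) (D + E_3pi/2) D) f = 0
D (D + E_3pi/2) D ((D + E_alpha + E_pi) (D + E_3pi/2) D) f = 0
E_alpha (D + E_3pi/2) D ((D + E_alpha + E_pi) (D + E_3pi/2) D) f = 0
E_pi (D + E_3pi/2) D ((D + E_alpha + E_pi) (D + E_3pi/2) D) f = 0
(D + E_alpha + E_pi) (D + E_3pi/2) D ((D + E_alpha + E_pi) (D + E_3pi/2) D) f = 0


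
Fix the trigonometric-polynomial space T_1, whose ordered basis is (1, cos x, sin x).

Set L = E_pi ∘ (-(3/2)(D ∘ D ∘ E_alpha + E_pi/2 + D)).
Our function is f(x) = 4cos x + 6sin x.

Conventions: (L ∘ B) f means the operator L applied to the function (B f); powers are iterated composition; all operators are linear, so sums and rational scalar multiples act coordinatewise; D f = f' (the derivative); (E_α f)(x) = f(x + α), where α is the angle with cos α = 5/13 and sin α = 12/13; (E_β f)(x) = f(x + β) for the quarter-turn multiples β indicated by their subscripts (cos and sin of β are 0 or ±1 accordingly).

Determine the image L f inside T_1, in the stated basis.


E_alpha f = (92/13)cos x - (18/13)sin x
D E_alpha f = -(18/13)cos x - (92/13)sin x
D D E_alpha f = -(92/13)cos x + (18/13)sin x
E_pi/2 f = 6cos x - 4sin x
D f = 6cos x - 4sin x
(D ∘ D ∘ E_alpha + E_pi/2 + D) f = (64/13)cos x - (86/13)sin x
(-(3/2)(D ∘ D ∘ E_alpha + E_pi/2 + D)) f = -(96/13)cos x + (129/13)sin x
E_pi (-(3/2)(D ∘ D ∘ E_alpha + E_pi/2 + D)) f = (96/13)cos x - (129/13)sin x

the image equals g(x) = (96/13)cos x - (129/13)sin x


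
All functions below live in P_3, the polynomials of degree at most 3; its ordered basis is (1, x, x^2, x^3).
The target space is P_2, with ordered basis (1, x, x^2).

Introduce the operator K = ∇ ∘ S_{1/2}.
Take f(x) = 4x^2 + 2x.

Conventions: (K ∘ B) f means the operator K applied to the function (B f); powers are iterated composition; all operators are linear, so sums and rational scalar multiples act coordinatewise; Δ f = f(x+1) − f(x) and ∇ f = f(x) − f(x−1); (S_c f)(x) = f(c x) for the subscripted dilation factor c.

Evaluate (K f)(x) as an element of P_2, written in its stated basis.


the result is g(x) = 2x

S_{1/2} f = x^2 + x
∇ S_{1/2} f = 2x


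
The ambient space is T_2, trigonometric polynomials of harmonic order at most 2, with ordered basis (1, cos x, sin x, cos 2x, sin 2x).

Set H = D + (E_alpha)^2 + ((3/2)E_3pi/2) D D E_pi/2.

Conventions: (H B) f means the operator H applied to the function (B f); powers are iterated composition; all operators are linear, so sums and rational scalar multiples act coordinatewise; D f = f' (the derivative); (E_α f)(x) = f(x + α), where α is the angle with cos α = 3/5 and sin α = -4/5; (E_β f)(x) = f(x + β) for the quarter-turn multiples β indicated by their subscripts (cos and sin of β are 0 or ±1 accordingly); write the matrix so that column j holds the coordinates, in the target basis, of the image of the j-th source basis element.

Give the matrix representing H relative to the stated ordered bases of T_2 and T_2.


image of 1: 1
image of cos x: -(89/50)cos x - (1/25)sin x
image of sin x: (1/25)cos x - (89/50)sin x
image of cos 2x: -(4277/625)cos 2x - (1586/625)sin 2x
image of sin 2x: (1586/625)cos 2x - (4277/625)sin 2x
each image's coordinates form column j of the matrix

the matrix is [[1, 0, 0, 0, 0]; [0, -89/50, 1/25, 0, 0]; [0, -1/25, -89/50, 0, 0]; [0, 0, 0, -4277/625, 1586/625]; [0, 0, 0, -1586/625, -4277/625]] (rows listed top to bottom)


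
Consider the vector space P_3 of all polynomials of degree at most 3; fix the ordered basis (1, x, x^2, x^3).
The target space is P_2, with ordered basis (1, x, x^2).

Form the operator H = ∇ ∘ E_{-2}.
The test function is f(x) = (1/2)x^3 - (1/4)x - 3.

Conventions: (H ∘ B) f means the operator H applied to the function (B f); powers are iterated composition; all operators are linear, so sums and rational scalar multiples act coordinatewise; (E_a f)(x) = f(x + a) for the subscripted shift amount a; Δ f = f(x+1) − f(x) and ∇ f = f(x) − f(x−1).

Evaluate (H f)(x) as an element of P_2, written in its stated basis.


the image equals g(x) = (3/2)x^2 - (15/2)x + 37/4

E_{-2} f = (1/2)x^3 - 3x^2 + (23/4)x - 13/2
∇ E_{-2} f = (3/2)x^2 - (15/2)x + 37/4


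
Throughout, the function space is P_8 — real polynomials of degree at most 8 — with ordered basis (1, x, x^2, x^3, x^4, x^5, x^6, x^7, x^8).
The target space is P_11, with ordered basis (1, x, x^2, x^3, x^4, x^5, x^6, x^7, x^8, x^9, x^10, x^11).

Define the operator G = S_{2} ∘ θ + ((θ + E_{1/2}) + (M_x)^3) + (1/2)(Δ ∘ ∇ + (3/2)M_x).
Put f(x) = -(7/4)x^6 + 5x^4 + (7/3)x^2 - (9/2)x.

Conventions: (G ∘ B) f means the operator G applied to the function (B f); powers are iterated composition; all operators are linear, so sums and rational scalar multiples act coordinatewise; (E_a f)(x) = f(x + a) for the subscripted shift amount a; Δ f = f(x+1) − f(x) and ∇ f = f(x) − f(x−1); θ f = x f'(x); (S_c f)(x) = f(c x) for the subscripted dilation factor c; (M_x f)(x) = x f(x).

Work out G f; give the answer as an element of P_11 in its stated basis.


θ f = -(21/2)x^6 + 20x^4 + (14/3)x^2 - (9/2)x
S_{2} θ f = -672x^6 + 320x^4 + (56/3)x^2 - 9x
θ f = -(21/2)x^6 + 20x^4 + (14/3)x^2 - (9/2)x
E_{1/2} f = -(7/4)x^6 - (21/4)x^5 - (25/16)x^4 + (45/8)x^3 + (1573/192)x^2 + (1/192)x - 1061/768
(θ + E_{1/2}) f = -(49/4)x^6 - (21/4)x^5 + (295/16)x^4 + (45/8)x^3 + (823/64)x^2 - (863/192)x - 1061/768
M_x f = -(7/4)x^7 + 5x^5 + (7/3)x^3 - (9/2)x^2
M_x M_x f = -(7/4)x^8 + 5x^6 + (7/3)x^4 - (9/2)x^3
M_x M_x M_x f = -(7/4)x^9 + 5x^7 + (7/3)x^5 - (9/2)x^4
((θ + E_{1/2}) + (M_x)^3) f = -(7/4)x^9 + 5x^7 - (49/4)x^6 - (35/12)x^5 + (223/16)x^4 + (45/8)x^3 + (823/64)x^2 - (863/192)x - 1061/768
∇ f = -(21/2)x^5 + (105/4)x^4 - 15x^3 - (15/4)x^2 + (85/6)x - 121/12
Δ ∇ f = -(105/2)x^4 + (15/2)x^2 + 67/6
M_x f = -(7/4)x^7 + 5x^5 + (7/3)x^3 - (9/2)x^2
((3/2)M_x) f = -(21/8)x^7 + (15/2)x^5 + (7/2)x^3 - (27/4)x^2
(Δ ∘ ∇ + (3/2)M_x) f = -(21/8)x^7 + (15/2)x^5 - (105/2)x^4 + (7/2)x^3 + (3/4)x^2 + 67/6
((1/2)(Δ ∘ ∇ + (3/2)M_x)) f = -(21/16)x^7 + (15/4)x^5 - (105/4)x^4 + (7/4)x^3 + (3/8)x^2 + 67/12
(S_{2} ∘ θ + ((θ + E_{1/2}) + (M_x)^3) + (1/2)(Δ ∘ ∇ + (3/2)M_x)) f = -(7/4)x^9 + (59/16)x^7 - (2737/4)x^6 + (5/6)x^5 + (4923/16)x^4 + (59/8)x^3 + (6125/192)x^2 - (2591/192)x + 3227/768

the result is g(x) = -(7/4)x^9 + (59/16)x^7 - (2737/4)x^6 + (5/6)x^5 + (4923/16)x^4 + (59/8)x^3 + (6125/192)x^2 - (2591/192)x + 3227/768


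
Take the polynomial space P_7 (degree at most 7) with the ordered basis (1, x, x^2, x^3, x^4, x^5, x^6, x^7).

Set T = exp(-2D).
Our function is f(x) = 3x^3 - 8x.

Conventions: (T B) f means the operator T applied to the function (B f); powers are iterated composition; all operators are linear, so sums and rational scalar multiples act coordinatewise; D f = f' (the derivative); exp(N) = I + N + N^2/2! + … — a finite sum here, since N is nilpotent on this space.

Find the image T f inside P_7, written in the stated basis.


order-1 term: -18x^2 + 16
order-2 term: 36x
order-3 term: -24
the series for exp(-2D) f terminates at order 3
exp(-2D) f = 3x^3 - 18x^2 + 28x - 8

the image equals g(x) = 3x^3 - 18x^2 + 28x - 8


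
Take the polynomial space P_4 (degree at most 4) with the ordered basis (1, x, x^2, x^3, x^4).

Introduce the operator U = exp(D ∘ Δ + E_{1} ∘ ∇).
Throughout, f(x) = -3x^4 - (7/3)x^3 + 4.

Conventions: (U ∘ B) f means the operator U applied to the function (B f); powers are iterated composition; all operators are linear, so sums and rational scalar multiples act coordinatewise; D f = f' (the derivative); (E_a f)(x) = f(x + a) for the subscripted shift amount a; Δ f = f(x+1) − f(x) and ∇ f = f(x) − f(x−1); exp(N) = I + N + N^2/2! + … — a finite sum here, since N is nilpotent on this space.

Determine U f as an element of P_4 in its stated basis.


g(x) = -3x^4 - (43/3)x^3 - 79x^2 - 196x - 689/3

order-1 term: -12x^3 - 61x^2 - 69x - 73/3
order-2 term: -18x^2 - 115x - 150
order-3 term: -12x - 169/3
order-4 term: -3
the series for exp(D ∘ Δ + E_{1} ∘ ∇) f terminates at order 4
exp(D ∘ Δ + E_{1} ∘ ∇) f = -3x^4 - (43/3)x^3 - 79x^2 - 196x - 689/3


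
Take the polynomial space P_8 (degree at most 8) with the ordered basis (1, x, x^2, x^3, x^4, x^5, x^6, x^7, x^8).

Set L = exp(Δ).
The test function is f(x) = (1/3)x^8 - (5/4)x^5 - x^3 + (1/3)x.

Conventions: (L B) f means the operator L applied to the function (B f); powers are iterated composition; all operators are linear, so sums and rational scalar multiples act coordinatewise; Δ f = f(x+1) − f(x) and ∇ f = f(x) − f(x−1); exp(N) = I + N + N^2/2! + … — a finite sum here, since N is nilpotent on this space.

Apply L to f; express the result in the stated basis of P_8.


g(x) = (1/3)x^8 + (8/3)x^7 + (56/3)x^6 + (1105/12)x^5 + (1375/4)x^4 + (2834/3)x^3 + (10975/6)x^2 + (8957/4)x + 3931/3

order-1 term: (8/3)x^7 + (28/3)x^6 + (56/3)x^5 + (205/12)x^4 + (37/6)x^3 - (37/6)x^2 - (79/12)x - 19/12
order-2 term: (28/3)x^6 + 56x^5 + (490/3)x^4 + (535/2)x^3 + (1511/6)x^2 + (485/4)x + 247/12
order-3 term: (56/3)x^5 + 140x^4 + (1400/3)x^3 + (1655/2)x^2 + (4591/6)x + 1159/4
order-4 term: (70/3)x^4 + (560/3)x^3 + (1820/3)x^2 + (11125/12)x + 1109/2
order-5 term: (56/3)x^3 + 140x^2 + (1120/3)x + 1395/4
order-6 term: (28/3)x^2 + 56x + 266/3
order-7 term: (8/3)x + 28/3
order-8 term: 1/3
the series for exp(Δ) f terminates at order 8
exp(Δ) f = (1/3)x^8 + (8/3)x^7 + (56/3)x^6 + (1105/12)x^5 + (1375/4)x^4 + (2834/3)x^3 + (10975/6)x^2 + (8957/4)x + 3931/3


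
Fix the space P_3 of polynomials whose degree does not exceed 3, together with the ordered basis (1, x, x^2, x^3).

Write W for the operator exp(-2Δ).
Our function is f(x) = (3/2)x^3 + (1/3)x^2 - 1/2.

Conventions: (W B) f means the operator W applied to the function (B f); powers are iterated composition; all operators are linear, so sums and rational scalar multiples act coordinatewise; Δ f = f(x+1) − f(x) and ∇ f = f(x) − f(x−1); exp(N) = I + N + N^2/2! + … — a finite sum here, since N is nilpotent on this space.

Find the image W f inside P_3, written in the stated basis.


g(x) = (3/2)x^3 - (26/3)x^2 + (23/3)x + 19/6

order-1 term: -9x^2 - (31/3)x - 11/3
order-2 term: 18x + 58/3
order-3 term: -12
the series for exp(-2Δ) f terminates at order 3
exp(-2Δ) f = (3/2)x^3 - (26/3)x^2 + (23/3)x + 19/6


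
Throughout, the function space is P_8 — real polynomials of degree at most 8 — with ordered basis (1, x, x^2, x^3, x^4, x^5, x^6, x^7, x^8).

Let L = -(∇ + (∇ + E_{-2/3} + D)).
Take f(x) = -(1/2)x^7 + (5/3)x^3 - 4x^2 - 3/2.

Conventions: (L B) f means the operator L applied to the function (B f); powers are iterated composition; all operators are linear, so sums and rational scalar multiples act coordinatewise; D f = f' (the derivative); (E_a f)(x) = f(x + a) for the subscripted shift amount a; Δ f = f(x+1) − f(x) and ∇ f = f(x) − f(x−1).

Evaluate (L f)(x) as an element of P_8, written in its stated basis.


the result is g(x) = (1/2)x^7 + (49/6)x^6 - (49/3)x^5 + (805/27)x^4 - (2690/81)x^3 + (968/81)x^2 + (14399/729)x - 28829/4374

∇ f = -(7/2)x^6 + (21/2)x^5 - (35/2)x^4 + (35/2)x^3 - (11/2)x^2 - (19/2)x + 31/6
∇ f = -(7/2)x^6 + (21/2)x^5 - (35/2)x^4 + (35/2)x^3 - (11/2)x^2 - (19/2)x + 31/6
E_{-2/3} f = -(1/2)x^7 + (7/3)x^6 - (14/3)x^5 + (140/27)x^4 - (145/81)x^3 - (482/81)x^2 + (5284/729)x - 16369/4374
D f = -(7/2)x^6 + 5x^2 - 8x
(∇ + E_{-2/3} + D) f = -(1/2)x^7 - (14/3)x^6 + (35/6)x^5 - (665/54)x^4 + (2545/162)x^3 - (1045/162)x^2 - (14947/1458)x + 3115/2187
(∇ + (∇ + E_{-2/3} + D)) f = -(1/2)x^7 - (49/6)x^6 + (49/3)x^5 - (805/27)x^4 + (2690/81)x^3 - (968/81)x^2 - (14399/729)x + 28829/4374
(-(∇ + (∇ + E_{-2/3} + D))) f = (1/2)x^7 + (49/6)x^6 - (49/3)x^5 + (805/27)x^4 - (2690/81)x^3 + (968/81)x^2 + (14399/729)x - 28829/4374


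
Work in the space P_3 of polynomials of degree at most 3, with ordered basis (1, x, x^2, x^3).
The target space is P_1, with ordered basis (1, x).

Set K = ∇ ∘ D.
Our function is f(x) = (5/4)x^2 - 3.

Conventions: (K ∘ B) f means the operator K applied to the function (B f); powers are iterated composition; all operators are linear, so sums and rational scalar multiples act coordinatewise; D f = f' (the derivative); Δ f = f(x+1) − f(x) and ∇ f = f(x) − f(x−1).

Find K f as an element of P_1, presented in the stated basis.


g(x) = 5/2

D f = (5/2)x
∇ D f = 5/2


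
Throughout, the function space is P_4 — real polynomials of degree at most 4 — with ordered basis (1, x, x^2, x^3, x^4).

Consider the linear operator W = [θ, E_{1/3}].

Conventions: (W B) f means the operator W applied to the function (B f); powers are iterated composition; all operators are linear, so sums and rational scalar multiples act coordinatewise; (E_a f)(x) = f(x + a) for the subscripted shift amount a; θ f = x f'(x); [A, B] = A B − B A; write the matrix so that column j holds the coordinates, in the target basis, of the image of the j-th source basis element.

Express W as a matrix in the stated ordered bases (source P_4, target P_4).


image of 1: 0
image of x: -1/3
image of x^2: -(2/3)x - 2/9
image of x^3: -x^2 - (2/3)x - 1/9
image of x^4: -(4/3)x^3 - (4/3)x^2 - (4/9)x - 4/81
each image's coordinates form column j of the matrix

the matrix is [[0, -1/3, -2/9, -1/9, -4/81]; [0, 0, -2/3, -2/3, -4/9]; [0, 0, 0, -1, -4/3]; [0, 0, 0, 0, -4/3]; [0, 0, 0, 0, 0]] (rows listed top to bottom)


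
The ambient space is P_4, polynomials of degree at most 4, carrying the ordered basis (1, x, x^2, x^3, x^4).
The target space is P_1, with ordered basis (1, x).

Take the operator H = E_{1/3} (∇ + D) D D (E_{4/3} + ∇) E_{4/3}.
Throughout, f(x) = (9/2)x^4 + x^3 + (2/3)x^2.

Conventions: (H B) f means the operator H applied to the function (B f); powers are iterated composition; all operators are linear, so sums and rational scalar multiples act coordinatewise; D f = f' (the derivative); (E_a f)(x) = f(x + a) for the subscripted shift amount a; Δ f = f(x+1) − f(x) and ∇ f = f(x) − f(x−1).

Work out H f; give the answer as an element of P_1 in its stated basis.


E_{4/3} f = (9/2)x^4 + 25x^3 + (158/3)x^2 + (448/9)x + 160/9
E_{4/3} E_{4/3} f = (9/2)x^4 + 49x^3 + (602/3)x^2 + (3296/9)x + 6784/27
∇ E_{4/3} f = 18x^3 + 48x^2 + (145/3)x + 317/18
(E_{4/3} + ∇) E_{4/3} f = (9/2)x^4 + 67x^3 + (746/3)x^2 + (3731/9)x + 14519/54
D (E_{4/3} + ∇) E_{4/3} f = 18x^3 + 201x^2 + (1492/3)x + 3731/9
D D (E_{4/3} + ∇) E_{4/3} f = 54x^2 + 402x + 1492/3
∇ D D (E_{4/3} + ∇) E_{4/3} f = 108x + 348
D D D (E_{4/3} + ∇) E_{4/3} f = 108x + 402
(∇ + D) D D (E_{4/3} + ∇) E_{4/3} f = 216x + 750
E_{1/3} (∇ + D) D D (E_{4/3} + ∇) E_{4/3} f = 216x + 822

the image equals g(x) = 216x + 822
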